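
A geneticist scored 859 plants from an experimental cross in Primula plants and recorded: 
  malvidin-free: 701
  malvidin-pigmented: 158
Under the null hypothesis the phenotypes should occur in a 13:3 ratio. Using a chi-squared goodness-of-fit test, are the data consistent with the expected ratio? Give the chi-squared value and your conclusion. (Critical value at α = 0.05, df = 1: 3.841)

Under the 13:3 hypothesis (Σ ratio = 16, N = 859):
  malvidin-free: 859 × 13/16 = 697.9375
  malvidin-pigmented: 859 × 3/16 = 161.0625
χ² = Σ (O − E)² / E
  malvidin-free: (701 − 697.9375)² / 697.9375 = 0.0134
  malvidin-pigmented: (158 − 161.0625)² / 161.0625 = 0.0582
χ² = 0.0134 + 0.0582 = 0.0716 ≈ 0.072
Degrees of freedom = 2 − 1 = 1; critical value at α = 0.05 is 3.841.
Since 0.072 < 3.841, we fail to reject the null hypothesis — the data are consistent with the 13:3 ratio.

0.072; consistent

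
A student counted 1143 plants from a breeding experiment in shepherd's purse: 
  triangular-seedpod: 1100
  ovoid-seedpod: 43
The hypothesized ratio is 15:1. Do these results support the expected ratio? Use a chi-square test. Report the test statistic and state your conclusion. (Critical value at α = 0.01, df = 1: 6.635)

The 15:1 ratio has 16 parts, so with N = 1143 the expected counts are:
  triangular-seedpod: 1143 × 15/16 = 1071.5625
  ovoid-seedpod: 1143 × 1/16 = 71.4375
χ² = Σ (O − E)² / E
  triangular-seedpod: (1100 − 1071.5625)² / 1071.5625 = 0.7547
  ovoid-seedpod: (43 − 71.4375)² / 71.4375 = 11.3203
χ² = 0.7547 + 11.3203 = 12.075
Degrees of freedom = 2 − 1 = 1; critical value at α = 0.01 is 6.635.
Since 12.075 > 6.635, we reject the null hypothesis — the data do not fit the 15:1 ratio.

12.075; not consistent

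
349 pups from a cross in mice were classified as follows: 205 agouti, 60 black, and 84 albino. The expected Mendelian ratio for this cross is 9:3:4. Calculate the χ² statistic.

Under the 9:3:4 hypothesis (Σ ratio = 16, N = 349):
  agouti: 349 × 9/16 = 196.3125
  black: 349 × 3/16 = 65.4375
  albino: 349 × 4/16 = 87.25
χ² = Σ (O − E)² / E
  agouti: (205 − 196.3125)² / 196.3125 = 0.3845
  black: (60 − 65.4375)² / 65.4375 = 0.4518
  albino: (84 − 87.25)² / 87.25 = 0.1211
χ² = 0.3845 + 0.4518 + 0.1211 = 0.9574 ≈ 0.957

0.957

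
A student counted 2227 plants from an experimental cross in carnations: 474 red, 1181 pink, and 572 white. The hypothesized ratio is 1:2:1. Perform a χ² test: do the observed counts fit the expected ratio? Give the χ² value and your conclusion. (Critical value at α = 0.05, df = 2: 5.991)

16.809; not consistent

The 1:2:1 ratio has 4 parts, so with N = 2227 the expected counts are:
  red: 2227 × 1/4 = 556.75
  pink: 2227 × 2/4 = 1113.5
  white: 2227 × 1/4 = 556.75
χ² = Σ (O − E)² / E
  red: (474 − 556.75)² / 556.75 = 12.2992
  pink: (1181 − 1113.5)² / 1113.5 = 4.0918
  white: (572 − 556.75)² / 556.75 = 0.4177
χ² = 12.2992 + 4.0918 + 0.4177 = 16.8087 ≈ 16.809
Degrees of freedom = 3 − 1 = 2; critical value at α = 0.05 is 5.991.
Since 16.809 > 5.991, we reject the null hypothesis — the data do not fit the 1:2:1 ratio.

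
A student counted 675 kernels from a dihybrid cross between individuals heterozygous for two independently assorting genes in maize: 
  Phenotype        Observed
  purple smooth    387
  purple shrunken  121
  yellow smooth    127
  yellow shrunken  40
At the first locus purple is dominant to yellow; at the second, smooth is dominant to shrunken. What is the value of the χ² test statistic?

A dihybrid F₂ with independent assortment and complete dominance at both loci gives a 9:3:3:1 phenotypic ratio.
Total ratio parts = 16. Expected numbers out of 675:
  purple smooth: 675 × 9/16 = 379.6875
  purple shrunken: 675 × 3/16 = 126.5625
  yellow smooth: 675 × 3/16 = 126.5625
  yellow shrunken: 675 × 1/16 = 42.1875
χ² = Σ (O − E)² / E
  purple smooth: (387 − 379.6875)² / 379.6875 = 0.1408
  purple shrunken: (121 − 126.5625)² / 126.5625 = 0.2445
  yellow smooth: (127 − 126.5625)² / 126.5625 = 0.0015
  yellow shrunken: (40 − 42.1875)² / 42.1875 = 0.1134
χ² = 0.1408 + 0.2445 + 0.0015 + 0.1134 = 0.5002 ≈ 0.500

0.500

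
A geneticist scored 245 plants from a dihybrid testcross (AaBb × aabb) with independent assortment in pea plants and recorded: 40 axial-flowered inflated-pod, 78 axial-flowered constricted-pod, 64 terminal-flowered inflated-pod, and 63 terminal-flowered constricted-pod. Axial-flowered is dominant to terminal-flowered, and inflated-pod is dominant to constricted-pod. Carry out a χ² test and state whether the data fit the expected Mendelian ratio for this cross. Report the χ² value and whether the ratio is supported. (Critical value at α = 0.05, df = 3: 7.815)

12.127; not consistent

A dihybrid testcross with independent assortment gives a 1:1:1:1 ratio.
Under the 1:1:1:1 hypothesis (Σ ratio = 4, N = 245):
  axial-flowered inflated-pod: 245 × 1/4 = 61.25
  axial-flowered constricted-pod: 245 × 1/4 = 61.25
  terminal-flowered inflated-pod: 245 × 1/4 = 61.25
  terminal-flowered constricted-pod: 245 × 1/4 = 61.25
χ² = Σ (O − E)² / E
  axial-flowered inflated-pod: (40 − 61.25)² / 61.25 = 7.3724
  axial-flowered constricted-pod: (78 − 61.25)² / 61.25 = 4.5806
  terminal-flowered inflated-pod: (64 − 61.25)² / 61.25 = 0.1235
  terminal-flowered constricted-pod: (63 − 61.25)² / 61.25 = 0.0500
χ² = 7.3724 + 4.5806 + 0.1235 + 0.0500 = 12.1265 ≈ 12.127
Degrees of freedom = 4 − 1 = 3; critical value at α = 0.05 is 7.815.
Since 12.127 > 7.815, we reject the null hypothesis — the data do not fit the 1:1:1:1 ratio.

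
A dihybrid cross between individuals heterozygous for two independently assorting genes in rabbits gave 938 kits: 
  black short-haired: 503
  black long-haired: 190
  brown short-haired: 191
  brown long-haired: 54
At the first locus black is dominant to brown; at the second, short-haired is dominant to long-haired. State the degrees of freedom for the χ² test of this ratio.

A dihybrid F₂ with independent assortment and complete dominance at both loci gives a 9:3:3:1 phenotypic ratio.
A goodness-of-fit test with 4 phenotype classes has df = 4 − 1 = 3.

3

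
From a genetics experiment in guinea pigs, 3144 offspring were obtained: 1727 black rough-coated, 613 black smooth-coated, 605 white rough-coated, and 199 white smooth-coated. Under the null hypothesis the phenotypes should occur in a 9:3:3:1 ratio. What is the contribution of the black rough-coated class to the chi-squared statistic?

The 9:3:3:1 ratio has 16 parts, so with N = 3144 the expected counts are:
  black rough-coated: 3144 × 9/16 = 1768.5
  black smooth-coated: 3144 × 3/16 = 589.5
  white rough-coated: 3144 × 3/16 = 589.5
  white smooth-coated: 3144 × 1/16 = 196.5
Contribution of black rough-coated: (1727 − 1768.5)² / 1768.5 = 0.9738

0.974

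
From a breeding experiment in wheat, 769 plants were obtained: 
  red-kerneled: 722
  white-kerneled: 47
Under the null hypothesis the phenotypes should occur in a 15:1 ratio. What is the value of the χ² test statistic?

0.025

Under the 15:1 hypothesis (Σ ratio = 16, N = 769):
  red-kerneled: 769 × 15/16 = 720.9375
  white-kerneled: 769 × 1/16 = 48.0625
χ² = Σ (O − E)² / E
  red-kerneled: (722 − 720.9375)² / 720.9375 = 0.0016
  white-kerneled: (47 − 48.0625)² / 48.0625 = 0.0235
χ² = 0.0016 + 0.0235 = 0.0251 ≈ 0.025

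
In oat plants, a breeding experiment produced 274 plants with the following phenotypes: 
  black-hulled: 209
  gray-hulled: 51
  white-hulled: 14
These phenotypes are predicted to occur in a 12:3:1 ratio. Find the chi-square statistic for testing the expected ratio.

The 12:3:1 ratio has 16 parts, so with N = 274 the expected counts are:
  black-hulled: 274 × 12/16 = 205.5
  gray-hulled: 274 × 3/16 = 51.375
  white-hulled: 274 × 1/16 = 17.125
χ² = Σ (O − E)² / E
  black-hulled: (209 − 205.5)² / 205.5 = 0.0596
  gray-hulled: (51 − 51.375)² / 51.375 = 0.0027
  white-hulled: (14 − 17.125)² / 17.125 = 0.5703
χ² = 0.0596 + 0.0027 + 0.5703 = 0.6326 ≈ 0.633

0.633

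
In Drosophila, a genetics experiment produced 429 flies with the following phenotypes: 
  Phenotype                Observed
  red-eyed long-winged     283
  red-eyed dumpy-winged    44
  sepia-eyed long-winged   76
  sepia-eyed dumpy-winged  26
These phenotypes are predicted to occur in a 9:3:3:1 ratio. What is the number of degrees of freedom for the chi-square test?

3

A goodness-of-fit test with 4 phenotype classes has df = 4 − 1 = 3.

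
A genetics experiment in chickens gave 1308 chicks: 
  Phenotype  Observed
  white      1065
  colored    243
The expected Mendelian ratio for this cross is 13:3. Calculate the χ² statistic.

0.025

The 13:3 ratio has 16 parts, so with N = 1308 the expected counts are:
  white: 1308 × 13/16 = 1062.75
  colored: 1308 × 3/16 = 245.25
χ² = Σ (O − E)² / E
  white: (1065 − 1062.75)² / 1062.75 = 0.0048
  colored: (243 − 245.25)² / 245.25 = 0.0206
χ² = 0.0048 + 0.0206 = 0.0254 ≈ 0.025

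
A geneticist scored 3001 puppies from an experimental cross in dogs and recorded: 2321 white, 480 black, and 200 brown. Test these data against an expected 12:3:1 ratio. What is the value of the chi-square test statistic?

Expected counts for N = 3001 under a 12:3:1 ratio (total parts = 16):
  white: 3001 × 12/16 = 2250.75
  black: 3001 × 3/16 = 562.6875
  brown: 3001 × 1/16 = 187.5625
χ² = Σ (O − E)² / E
  white: (2321 − 2250.75)² / 2250.75 = 2.1926
  black: (480 − 562.6875)² / 562.6875 = 12.1510
  brown: (200 − 187.5625)² / 187.5625 = 0.8247
χ² = 2.1926 + 12.1510 + 0.8247 = 15.1683 ≈ 15.168

15.168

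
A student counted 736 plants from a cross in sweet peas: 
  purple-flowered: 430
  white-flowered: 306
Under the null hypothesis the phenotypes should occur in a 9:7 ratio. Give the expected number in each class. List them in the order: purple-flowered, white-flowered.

414, 322

Under the 9:7 hypothesis (Σ ratio = 16, N = 736):
  purple-flowered: 736 × 9/16 = 414
  white-flowered: 736 × 7/16 = 322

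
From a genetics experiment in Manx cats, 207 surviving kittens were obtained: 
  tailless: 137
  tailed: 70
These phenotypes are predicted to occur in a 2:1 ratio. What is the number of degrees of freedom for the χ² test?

1

A goodness-of-fit test with 2 phenotype classes has df = 2 − 1 = 1.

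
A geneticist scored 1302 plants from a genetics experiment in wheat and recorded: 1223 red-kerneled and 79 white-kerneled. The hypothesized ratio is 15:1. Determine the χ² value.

Under the 15:1 hypothesis (Σ ratio = 16, N = 1302):
  red-kerneled: 1302 × 15/16 = 1220.625
  white-kerneled: 1302 × 1/16 = 81.375
χ² = Σ (O − E)² / E
  red-kerneled: (1223 − 1220.625)² / 1220.625 = 0.0046
  white-kerneled: (79 − 81.375)² / 81.375 = 0.0693
χ² = 0.0046 + 0.0693 = 0.0739 ≈ 0.074

0.074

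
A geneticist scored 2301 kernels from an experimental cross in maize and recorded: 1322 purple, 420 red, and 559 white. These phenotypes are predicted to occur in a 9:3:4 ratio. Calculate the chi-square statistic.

1.355

Expected counts for N = 2301 under a 9:3:4 ratio (total parts = 16):
  purple: 2301 × 9/16 = 1294.3125
  red: 2301 × 3/16 = 431.4375
  white: 2301 × 4/16 = 575.25
χ² = Σ (O − E)² / E
  purple: (1322 − 1294.3125)² / 1294.3125 = 0.5923
  red: (420 − 431.4375)² / 431.4375 = 0.3032
  white: (559 − 575.25)² / 575.25 = 0.4590
χ² = 0.5923 + 0.3032 + 0.4590 = 1.3545 ≈ 1.355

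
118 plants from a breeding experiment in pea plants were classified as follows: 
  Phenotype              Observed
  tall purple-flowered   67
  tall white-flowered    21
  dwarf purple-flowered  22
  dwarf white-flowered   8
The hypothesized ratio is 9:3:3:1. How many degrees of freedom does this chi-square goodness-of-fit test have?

A goodness-of-fit test with 4 phenotype classes has df = 4 − 1 = 3.

3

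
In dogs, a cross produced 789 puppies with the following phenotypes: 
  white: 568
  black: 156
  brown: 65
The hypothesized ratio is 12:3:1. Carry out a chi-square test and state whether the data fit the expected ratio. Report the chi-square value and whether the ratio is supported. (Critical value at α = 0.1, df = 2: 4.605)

Under the 12:3:1 hypothesis (Σ ratio = 16, N = 789):
  white: 789 × 12/16 = 591.75
  black: 789 × 3/16 = 147.9375
  brown: 789 × 1/16 = 49.3125
χ² = Σ (O − E)² / E
  white: (568 − 591.75)² / 591.75 = 0.9532
  black: (156 − 147.9375)² / 147.9375 = 0.4394
  brown: (65 − 49.3125)² / 49.3125 = 4.9906
χ² = 0.9532 + 0.4394 + 4.9906 = 6.3832 ≈ 6.383
Degrees of freedom = 3 − 1 = 2; critical value at α = 0.1 is 4.605.
Since 6.383 > 4.605, we reject the null hypothesis — the data do not fit the 12:3:1 ratio.

6.383; not consistent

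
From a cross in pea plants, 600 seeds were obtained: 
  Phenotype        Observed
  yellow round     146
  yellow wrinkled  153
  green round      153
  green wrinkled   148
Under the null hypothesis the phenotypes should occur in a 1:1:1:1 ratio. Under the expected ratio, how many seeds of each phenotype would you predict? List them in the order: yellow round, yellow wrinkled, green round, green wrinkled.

150, 150, 150, 150

The 1:1:1:1 ratio has 4 parts, so with N = 600 the expected counts are:
  yellow round: 600 × 1/4 = 150
  yellow wrinkled: 600 × 1/4 = 150
  green round: 600 × 1/4 = 150
  green wrinkled: 600 × 1/4 = 150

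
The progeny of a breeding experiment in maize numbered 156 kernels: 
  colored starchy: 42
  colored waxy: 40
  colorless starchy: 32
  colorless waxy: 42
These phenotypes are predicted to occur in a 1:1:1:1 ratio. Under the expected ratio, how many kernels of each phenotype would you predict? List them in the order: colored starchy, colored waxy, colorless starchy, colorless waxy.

The 1:1:1:1 ratio has 4 parts, so with N = 156 the expected counts are:
  colored starchy: 156 × 1/4 = 39
  colored waxy: 156 × 1/4 = 39
  colorless starchy: 156 × 1/4 = 39
  colorless waxy: 156 × 1/4 = 39

39, 39, 39, 39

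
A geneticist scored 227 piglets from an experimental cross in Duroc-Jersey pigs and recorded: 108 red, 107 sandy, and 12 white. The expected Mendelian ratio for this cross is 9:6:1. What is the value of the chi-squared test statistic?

8.994

Total ratio parts = 16. Expected numbers out of 227:
  red: 227 × 9/16 = 127.6875
  sandy: 227 × 6/16 = 85.125
  white: 227 × 1/16 = 14.1875
χ² = Σ (O − E)² / E
  red: (108 − 127.6875)² / 127.6875 = 3.0355
  sandy: (107 − 85.125)² / 85.125 = 5.6213
  white: (12 − 14.1875)² / 14.1875 = 0.3373
χ² = 3.0355 + 5.6213 + 0.3373 = 8.9941 ≈ 8.994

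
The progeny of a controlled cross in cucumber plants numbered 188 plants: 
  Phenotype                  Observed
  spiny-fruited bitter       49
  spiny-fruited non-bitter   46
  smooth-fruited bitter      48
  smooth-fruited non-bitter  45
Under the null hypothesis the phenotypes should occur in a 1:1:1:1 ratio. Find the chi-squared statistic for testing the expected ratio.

0.213

Expected counts for N = 188 under a 1:1:1:1 ratio (total parts = 4):
  spiny-fruited bitter: 188 × 1/4 = 47
  spiny-fruited non-bitter: 188 × 1/4 = 47
  smooth-fruited bitter: 188 × 1/4 = 47
  smooth-fruited non-bitter: 188 × 1/4 = 47
χ² = Σ (O − E)² / E
  spiny-fruited bitter: (49 − 47)² / 47 = 0.0851
  spiny-fruited non-bitter: (46 − 47)² / 47 = 0.0213
  smooth-fruited bitter: (48 − 47)² / 47 = 0.0213
  smooth-fruited non-bitter: (45 − 47)² / 47 = 0.0851
χ² = 0.0851 + 0.0213 + 0.0213 + 0.0851 = 0.2128 ≈ 0.213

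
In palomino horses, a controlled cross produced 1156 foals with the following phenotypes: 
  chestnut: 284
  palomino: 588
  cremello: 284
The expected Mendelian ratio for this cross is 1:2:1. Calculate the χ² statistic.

Under the 1:2:1 hypothesis (Σ ratio = 4, N = 1156):
  chestnut: 1156 × 1/4 = 289
  palomino: 1156 × 2/4 = 578
  cremello: 1156 × 1/4 = 289
χ² = Σ (O − E)² / E
  chestnut: (284 − 289)² / 289 = 0.0865
  palomino: (588 − 578)² / 578 = 0.1730
  cremello: (284 − 289)² / 289 = 0.0865
χ² = 0.0865 + 0.1730 + 0.0865 = 0.346

0.346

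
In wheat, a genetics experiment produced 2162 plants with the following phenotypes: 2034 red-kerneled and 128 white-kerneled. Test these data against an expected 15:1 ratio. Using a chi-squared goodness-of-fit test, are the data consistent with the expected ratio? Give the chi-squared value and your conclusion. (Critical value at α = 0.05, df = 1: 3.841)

Expected counts for N = 2162 under a 15:1 ratio (total parts = 16):
  red-kerneled: 2162 × 15/16 = 2026.875
  white-kerneled: 2162 × 1/16 = 135.125
χ² = Σ (O − E)² / E
  red-kerneled: (2034 − 2026.875)² / 2026.875 = 0.0250
  white-kerneled: (128 − 135.125)² / 135.125 = 0.3757
χ² = 0.0250 + 0.3757 = 0.4007 ≈ 0.401
Degrees of freedom = 2 − 1 = 1; critical value at α = 0.05 is 3.841.
Since 0.401 < 3.841, we fail to reject the null hypothesis — the data are consistent with the 15:1 ratio.

0.401; consistent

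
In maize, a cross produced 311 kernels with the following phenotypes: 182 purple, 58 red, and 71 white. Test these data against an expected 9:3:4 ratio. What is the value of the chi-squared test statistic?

0.873

Expected counts for N = 311 under a 9:3:4 ratio (total parts = 16):
  purple: 311 × 9/16 = 174.9375
  red: 311 × 3/16 = 58.3125
  white: 311 × 4/16 = 77.75
χ² = Σ (O − E)² / E
  purple: (182 − 174.9375)² / 174.9375 = 0.2851
  red: (58 − 58.3125)² / 58.3125 = 0.0017
  white: (71 − 77.75)² / 77.75 = 0.5860
χ² = 0.2851 + 0.0017 + 0.5860 = 0.8728 ≈ 0.873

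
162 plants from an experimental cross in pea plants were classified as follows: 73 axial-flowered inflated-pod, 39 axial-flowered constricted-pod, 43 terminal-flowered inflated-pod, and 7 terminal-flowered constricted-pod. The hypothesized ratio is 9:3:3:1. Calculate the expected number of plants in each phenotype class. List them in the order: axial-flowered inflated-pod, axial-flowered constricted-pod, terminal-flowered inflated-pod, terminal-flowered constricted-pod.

91.125, 30.375, 30.375, 10.125

Total ratio parts = 16. Expected numbers out of 162:
  axial-flowered inflated-pod: 162 × 9/16 = 91.125
  axial-flowered constricted-pod: 162 × 3/16 = 30.375
  terminal-flowered inflated-pod: 162 × 3/16 = 30.375
  terminal-flowered constricted-pod: 162 × 1/16 = 10.125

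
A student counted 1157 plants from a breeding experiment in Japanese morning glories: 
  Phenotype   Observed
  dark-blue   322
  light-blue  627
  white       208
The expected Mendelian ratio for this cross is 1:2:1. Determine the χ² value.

30.597

The 1:2:1 ratio has 4 parts, so with N = 1157 the expected counts are:
  dark-blue: 1157 × 1/4 = 289.25
  light-blue: 1157 × 2/4 = 578.5
  white: 1157 × 1/4 = 289.25
χ² = Σ (O − E)² / E
  dark-blue: (322 − 289.25)² / 289.25 = 3.7081
  light-blue: (627 − 578.5)² / 578.5 = 4.0661
  white: (208 − 289.25)² / 289.25 = 22.8230
χ² = 3.7081 + 4.0661 + 22.8230 = 30.5972 ≈ 30.597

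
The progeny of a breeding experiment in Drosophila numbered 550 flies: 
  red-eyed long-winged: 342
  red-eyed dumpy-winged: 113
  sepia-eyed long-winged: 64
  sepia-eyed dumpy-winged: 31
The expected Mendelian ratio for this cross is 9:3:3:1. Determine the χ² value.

19.561

The 9:3:3:1 ratio has 16 parts, so with N = 550 the expected counts are:
  red-eyed long-winged: 550 × 9/16 = 309.375
  red-eyed dumpy-winged: 550 × 3/16 = 103.125
  sepia-eyed long-winged: 550 × 3/16 = 103.125
  sepia-eyed dumpy-winged: 550 × 1/16 = 34.375
χ² = Σ (O − E)² / E
  red-eyed long-winged: (342 − 309.375)² / 309.375 = 3.4405
  red-eyed dumpy-winged: (113 − 103.125)² / 103.125 = 0.9456
  sepia-eyed long-winged: (64 − 103.125)² / 103.125 = 14.8438
  sepia-eyed dumpy-winged: (31 − 34.375)² / 34.375 = 0.3314
χ² = 3.4405 + 0.9456 + 14.8438 + 0.3314 = 19.5613 ≈ 19.561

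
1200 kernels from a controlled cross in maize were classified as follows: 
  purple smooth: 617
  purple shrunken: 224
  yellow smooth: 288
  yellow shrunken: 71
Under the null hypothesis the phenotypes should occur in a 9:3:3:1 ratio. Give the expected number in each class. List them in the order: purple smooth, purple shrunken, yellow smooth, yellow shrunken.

675, 225, 225, 75

The 9:3:3:1 ratio has 16 parts, so with N = 1200 the expected counts are:
  purple smooth: 1200 × 9/16 = 675
  purple shrunken: 1200 × 3/16 = 225
  yellow smooth: 1200 × 3/16 = 225
  yellow shrunken: 1200 × 1/16 = 75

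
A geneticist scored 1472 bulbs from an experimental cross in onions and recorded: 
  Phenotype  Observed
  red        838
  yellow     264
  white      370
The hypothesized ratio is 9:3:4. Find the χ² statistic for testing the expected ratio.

0.653

The 9:3:4 ratio has 16 parts, so with N = 1472 the expected counts are:
  red: 1472 × 9/16 = 828
  yellow: 1472 × 3/16 = 276
  white: 1472 × 4/16 = 368
χ² = Σ (O − E)² / E
  red: (838 − 828)² / 828 = 0.1208
  yellow: (264 − 276)² / 276 = 0.5217
  white: (370 − 368)² / 368 = 0.0109
χ² = 0.1208 + 0.5217 + 0.0109 = 0.6534 ≈ 0.653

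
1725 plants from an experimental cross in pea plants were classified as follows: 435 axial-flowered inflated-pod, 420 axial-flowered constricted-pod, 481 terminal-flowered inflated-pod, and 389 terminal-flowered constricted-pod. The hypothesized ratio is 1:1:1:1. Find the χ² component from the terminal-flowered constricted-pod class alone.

4.139

Expected counts for N = 1725 under a 1:1:1:1 ratio (total parts = 4):
  axial-flowered inflated-pod: 1725 × 1/4 = 431.25
  axial-flowered constricted-pod: 1725 × 1/4 = 431.25
  terminal-flowered inflated-pod: 1725 × 1/4 = 431.25
  terminal-flowered constricted-pod: 1725 × 1/4 = 431.25
Contribution of terminal-flowered constricted-pod: (389 − 431.25)² / 431.25 = 4.1393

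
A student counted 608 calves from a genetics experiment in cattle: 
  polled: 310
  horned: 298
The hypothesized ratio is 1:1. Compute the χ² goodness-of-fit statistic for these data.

Expected counts for N = 608 under a 1:1 ratio (total parts = 2):
  polled: 608 × 1/2 = 304
  horned: 608 × 1/2 = 304
χ² = Σ (O − E)² / E
  polled: (310 − 304)² / 304 = 0.1184
  horned: (298 − 304)² / 304 = 0.1184
χ² = 0.1184 + 0.1184 = 0.2368 ≈ 0.237

0.237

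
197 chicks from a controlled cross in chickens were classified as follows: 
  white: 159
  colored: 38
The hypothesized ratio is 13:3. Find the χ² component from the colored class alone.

0.031

Expected counts for N = 197 under a 13:3 ratio (total parts = 16):
  white: 197 × 13/16 = 160.0625
  colored: 197 × 3/16 = 36.9375
Contribution of colored: (38 − 36.9375)² / 36.9375 = 0.0306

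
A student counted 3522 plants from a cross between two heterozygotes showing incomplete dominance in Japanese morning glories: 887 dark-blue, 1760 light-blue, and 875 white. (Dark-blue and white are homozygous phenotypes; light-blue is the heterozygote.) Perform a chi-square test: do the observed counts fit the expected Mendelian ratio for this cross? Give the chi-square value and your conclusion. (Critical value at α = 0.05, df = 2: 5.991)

0.083; consistent

With incomplete dominance, a heterozygote × heterozygote cross gives a 1:2:1 phenotypic ratio.
Expected counts for N = 3522 under a 1:2:1 ratio (total parts = 4):
  dark-blue: 3522 × 1/4 = 880.5
  light-blue: 3522 × 2/4 = 1761
  white: 3522 × 1/4 = 880.5
χ² = Σ (O − E)² / E
  dark-blue: (887 − 880.5)² / 880.5 = 0.0480
  light-blue: (1760 − 1761)² / 1761 = 0.0006
  white: (875 − 880.5)² / 880.5 = 0.0344
χ² = 0.0480 + 0.0006 + 0.0344 = 0.083
Degrees of freedom = 3 − 1 = 2; critical value at α = 0.05 is 5.991.
Since 0.083 < 5.991, we fail to reject the null hypothesis — the data are consistent with the 1:2:1 ratio.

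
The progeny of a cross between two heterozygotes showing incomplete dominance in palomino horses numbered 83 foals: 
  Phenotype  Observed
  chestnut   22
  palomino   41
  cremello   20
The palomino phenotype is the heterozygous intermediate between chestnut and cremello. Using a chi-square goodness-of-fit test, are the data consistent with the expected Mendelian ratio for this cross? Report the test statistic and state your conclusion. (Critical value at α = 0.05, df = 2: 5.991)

0.108; consistent

With incomplete dominance, a heterozygote × heterozygote cross gives a 1:2:1 phenotypic ratio.
Expected counts for N = 83 under a 1:2:1 ratio (total parts = 4):
  chestnut: 83 × 1/4 = 20.75
  palomino: 83 × 2/4 = 41.5
  cremello: 83 × 1/4 = 20.75
χ² = Σ (O − E)² / E
  chestnut: (22 − 20.75)² / 20.75 = 0.0753
  palomino: (41 − 41.5)² / 41.5 = 0.0060
  cremello: (20 − 20.75)² / 20.75 = 0.0271
χ² = 0.0753 + 0.0060 + 0.0271 = 0.1084 ≈ 0.108
Degrees of freedom = 3 − 1 = 2; critical value at α = 0.05 is 5.991.
Since 0.108 < 5.991, we fail to reject the null hypothesis — the data are consistent with the 1:2:1 ratio.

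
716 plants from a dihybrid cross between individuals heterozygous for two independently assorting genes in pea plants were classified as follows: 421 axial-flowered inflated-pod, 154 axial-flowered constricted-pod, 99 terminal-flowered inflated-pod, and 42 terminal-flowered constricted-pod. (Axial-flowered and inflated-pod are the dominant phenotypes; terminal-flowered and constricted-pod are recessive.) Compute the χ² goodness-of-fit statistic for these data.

A dihybrid F₂ with independent assortment and complete dominance at both loci gives a 9:3:3:1 phenotypic ratio.
Expected counts for N = 716 under a 9:3:3:1 ratio (total parts = 16):
  axial-flowered inflated-pod: 716 × 9/16 = 402.75
  axial-flowered constricted-pod: 716 × 3/16 = 134.25
  terminal-flowered inflated-pod: 716 × 3/16 = 134.25
  terminal-flowered constricted-pod: 716 × 1/16 = 44.75
χ² = Σ (O − E)² / E
  axial-flowered inflated-pod: (421 − 402.75)² / 402.75 = 0.8270
  axial-flowered constricted-pod: (154 − 134.25)² / 134.25 = 2.9055
  terminal-flowered inflated-pod: (99 − 134.25)² / 134.25 = 9.2556
  terminal-flowered constricted-pod: (42 − 44.75)² / 44.75 = 0.1690
χ² = 0.8270 + 2.9055 + 9.2556 + 0.1690 = 13.1571 ≈ 13.157

13.157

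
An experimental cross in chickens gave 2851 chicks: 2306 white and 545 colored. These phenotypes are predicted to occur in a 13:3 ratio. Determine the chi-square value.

0.251

Expected counts for N = 2851 under a 13:3 ratio (total parts = 16):
  white: 2851 × 13/16 = 2316.4375
  colored: 2851 × 3/16 = 534.5625
χ² = Σ (O − E)² / E
  white: (2306 − 2316.4375)² / 2316.4375 = 0.0470
  colored: (545 − 534.5625)² / 534.5625 = 0.2038
χ² = 0.0470 + 0.2038 = 0.2508 ≈ 0.251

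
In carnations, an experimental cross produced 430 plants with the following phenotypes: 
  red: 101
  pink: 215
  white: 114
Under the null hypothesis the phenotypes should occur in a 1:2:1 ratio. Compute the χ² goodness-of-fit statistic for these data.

The 1:2:1 ratio has 4 parts, so with N = 430 the expected counts are:
  red: 430 × 1/4 = 107.5
  pink: 430 × 2/4 = 215
  white: 430 × 1/4 = 107.5
χ² = Σ (O − E)² / E
  red: (101 − 107.5)² / 107.5 = 0.3930
  pink: (215 − 215)² / 215 = 0.0000
  white: (114 − 107.5)² / 107.5 = 0.3930
χ² = 0.3930 + 0.0000 + 0.3930 = 0.786

0.786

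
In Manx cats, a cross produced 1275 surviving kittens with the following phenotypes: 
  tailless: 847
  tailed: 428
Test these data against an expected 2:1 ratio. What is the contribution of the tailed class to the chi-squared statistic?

Total ratio parts = 3. Expected numbers out of 1275:
  tailless: 1275 × 2/3 = 850
  tailed: 1275 × 1/3 = 425
Contribution of tailed: (428 − 425)² / 425 = 0.0212

0.021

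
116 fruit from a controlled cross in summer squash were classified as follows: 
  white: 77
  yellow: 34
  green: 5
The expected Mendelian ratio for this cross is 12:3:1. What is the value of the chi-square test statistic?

The 12:3:1 ratio has 16 parts, so with N = 116 the expected counts are:
  white: 116 × 12/16 = 87
  yellow: 116 × 3/16 = 21.75
  green: 116 × 1/16 = 7.25
χ² = Σ (O − E)² / E
  white: (77 − 87)² / 87 = 1.1494
  yellow: (34 − 21.75)² / 21.75 = 6.8994
  green: (5 − 7.25)² / 7.25 = 0.6983
χ² = 1.1494 + 6.8994 + 0.6983 = 8.7471 ≈ 8.747

8.747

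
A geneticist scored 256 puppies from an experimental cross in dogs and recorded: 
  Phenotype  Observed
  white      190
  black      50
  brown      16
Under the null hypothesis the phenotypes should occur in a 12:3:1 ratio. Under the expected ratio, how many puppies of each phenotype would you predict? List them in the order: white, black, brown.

192, 48, 16

The 12:3:1 ratio has 16 parts, so with N = 256 the expected counts are:
  white: 256 × 12/16 = 192
  black: 256 × 3/16 = 48
  brown: 256 × 1/16 = 16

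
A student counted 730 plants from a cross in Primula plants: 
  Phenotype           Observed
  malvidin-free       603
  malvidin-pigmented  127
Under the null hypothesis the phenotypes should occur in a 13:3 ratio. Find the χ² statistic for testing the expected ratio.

Under the 13:3 hypothesis (Σ ratio = 16, N = 730):
  malvidin-free: 730 × 13/16 = 593.125
  malvidin-pigmented: 730 × 3/16 = 136.875
χ² = Σ (O − E)² / E
  malvidin-free: (603 − 593.125)² / 593.125 = 0.1644
  malvidin-pigmented: (127 − 136.875)² / 136.875 = 0.7124
χ² = 0.1644 + 0.7124 = 0.8768 ≈ 0.877

0.877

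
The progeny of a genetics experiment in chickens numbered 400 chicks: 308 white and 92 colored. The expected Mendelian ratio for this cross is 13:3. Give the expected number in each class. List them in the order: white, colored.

325, 75

Total ratio parts = 16. Expected numbers out of 400:
  white: 400 × 13/16 = 325
  colored: 400 × 3/16 = 75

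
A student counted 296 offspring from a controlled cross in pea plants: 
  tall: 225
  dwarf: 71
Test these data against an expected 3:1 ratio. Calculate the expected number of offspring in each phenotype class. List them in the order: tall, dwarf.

Expected counts for N = 296 under a 3:1 ratio (total parts = 4):
  tall: 296 × 3/4 = 222
  dwarf: 296 × 1/4 = 74

222, 74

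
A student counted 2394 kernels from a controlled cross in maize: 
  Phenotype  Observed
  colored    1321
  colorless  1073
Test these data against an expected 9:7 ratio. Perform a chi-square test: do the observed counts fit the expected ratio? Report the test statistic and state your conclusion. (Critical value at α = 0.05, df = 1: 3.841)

1.115; consistent

Total ratio parts = 16. Expected numbers out of 2394:
  colored: 2394 × 9/16 = 1346.625
  colorless: 2394 × 7/16 = 1047.375
χ² = Σ (O − E)² / E
  colored: (1321 − 1346.625)² / 1346.625 = 0.4876
  colorless: (1073 − 1047.375)² / 1047.375 = 0.6269
χ² = 0.4876 + 0.6269 = 1.1145 ≈ 1.115
Degrees of freedom = 2 − 1 = 1; critical value at α = 0.05 is 3.841.
Since 1.115 < 3.841, we fail to reject the null hypothesis — the data are consistent with the 9:7 ratio.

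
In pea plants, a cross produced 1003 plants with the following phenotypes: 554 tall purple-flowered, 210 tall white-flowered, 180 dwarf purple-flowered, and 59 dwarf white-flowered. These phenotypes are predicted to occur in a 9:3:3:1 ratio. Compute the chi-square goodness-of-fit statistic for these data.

3.306

Total ratio parts = 16. Expected numbers out of 1003:
  tall purple-flowered: 1003 × 9/16 = 564.1875
  tall white-flowered: 1003 × 3/16 = 188.0625
  dwarf purple-flowered: 1003 × 3/16 = 188.0625
  dwarf white-flowered: 1003 × 1/16 = 62.6875
χ² = Σ (O − E)² / E
  tall purple-flowered: (554 − 564.1875)² / 564.1875 = 0.1840
  tall white-flowered: (210 − 188.0625)² / 188.0625 = 2.5590
  dwarf purple-flowered: (180 − 188.0625)² / 188.0625 = 0.3457
  dwarf white-flowered: (59 − 62.6875)² / 62.6875 = 0.2169
χ² = 0.1840 + 2.5590 + 0.3457 + 0.2169 = 3.3056 ≈ 3.306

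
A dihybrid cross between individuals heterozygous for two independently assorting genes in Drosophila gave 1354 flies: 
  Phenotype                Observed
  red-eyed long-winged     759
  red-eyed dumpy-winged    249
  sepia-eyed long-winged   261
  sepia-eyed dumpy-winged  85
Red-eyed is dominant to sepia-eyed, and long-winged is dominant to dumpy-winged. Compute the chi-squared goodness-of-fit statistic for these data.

A dihybrid F₂ with independent assortment and complete dominance at both loci gives a 9:3:3:1 phenotypic ratio.
Under the 9:3:3:1 hypothesis (Σ ratio = 16, N = 1354):
  red-eyed long-winged: 1354 × 9/16 = 761.625
  red-eyed dumpy-winged: 1354 × 3/16 = 253.875
  sepia-eyed long-winged: 1354 × 3/16 = 253.875
  sepia-eyed dumpy-winged: 1354 × 1/16 = 84.625
χ² = Σ (O − E)² / E
  red-eyed long-winged: (759 − 761.625)² / 761.625 = 0.0090
  red-eyed dumpy-winged: (249 − 253.875)² / 253.875 = 0.0936
  sepia-eyed long-winged: (261 − 253.875)² / 253.875 = 0.2000
  sepia-eyed dumpy-winged: (85 − 84.625)² / 84.625 = 0.0017
χ² = 0.0090 + 0.0936 + 0.2000 + 0.0017 = 0.3043 ≈ 0.304

0.304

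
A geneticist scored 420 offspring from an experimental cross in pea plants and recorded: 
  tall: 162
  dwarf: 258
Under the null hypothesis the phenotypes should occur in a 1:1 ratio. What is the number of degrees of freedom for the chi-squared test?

1

A goodness-of-fit test with 2 phenotype classes has df = 2 − 1 = 1.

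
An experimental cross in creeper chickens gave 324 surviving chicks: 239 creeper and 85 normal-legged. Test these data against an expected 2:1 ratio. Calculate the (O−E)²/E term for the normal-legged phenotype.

4.898

Under the 2:1 hypothesis (Σ ratio = 3, N = 324):
  creeper: 324 × 2/3 = 216
  normal-legged: 324 × 1/3 = 108
Contribution of normal-legged: (85 − 108)² / 108 = 4.8981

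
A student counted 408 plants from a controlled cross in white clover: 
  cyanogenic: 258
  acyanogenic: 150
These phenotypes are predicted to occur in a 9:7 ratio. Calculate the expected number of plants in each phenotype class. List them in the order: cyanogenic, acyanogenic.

229.5, 178.5

Total ratio parts = 16. Expected numbers out of 408:
  cyanogenic: 408 × 9/16 = 229.5
  acyanogenic: 408 × 7/16 = 178.5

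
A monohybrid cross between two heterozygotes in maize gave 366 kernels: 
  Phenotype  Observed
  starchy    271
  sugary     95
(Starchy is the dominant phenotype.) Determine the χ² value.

0.179

For a monohybrid cross between heterozygotes with complete dominance, the expected phenotypic ratio is 3:1.
Expected counts for N = 366 under a 3:1 ratio (total parts = 4):
  starchy: 366 × 3/4 = 274.5
  sugary: 366 × 1/4 = 91.5
χ² = Σ (O − E)² / E
  starchy: (271 − 274.5)² / 274.5 = 0.0446
  sugary: (95 − 91.5)² / 91.5 = 0.1339
χ² = 0.0446 + 0.1339 = 0.1785 ≈ 0.179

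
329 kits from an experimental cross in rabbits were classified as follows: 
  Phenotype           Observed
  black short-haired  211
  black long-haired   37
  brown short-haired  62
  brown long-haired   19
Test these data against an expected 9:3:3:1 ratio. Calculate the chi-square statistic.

13.636

Expected counts for N = 329 under a 9:3:3:1 ratio (total parts = 16):
  black short-haired: 329 × 9/16 = 185.0625
  black long-haired: 329 × 3/16 = 61.6875
  brown short-haired: 329 × 3/16 = 61.6875
  brown long-haired: 329 × 1/16 = 20.5625
χ² = Σ (O − E)² / E
  black short-haired: (211 − 185.0625)² / 185.0625 = 3.6353
  black long-haired: (37 − 61.6875)² / 61.6875 = 9.8800
  brown short-haired: (62 − 61.6875)² / 61.6875 = 0.0016
  brown long-haired: (19 − 20.5625)² / 20.5625 = 0.1187
χ² = 3.6353 + 9.8800 + 0.0016 + 0.1187 = 13.6356 ≈ 13.636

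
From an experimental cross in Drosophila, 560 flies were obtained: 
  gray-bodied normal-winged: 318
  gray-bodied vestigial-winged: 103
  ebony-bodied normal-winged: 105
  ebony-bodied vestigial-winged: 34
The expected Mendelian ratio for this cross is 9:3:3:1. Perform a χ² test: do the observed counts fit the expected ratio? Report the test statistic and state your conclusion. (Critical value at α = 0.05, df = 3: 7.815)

Under the 9:3:3:1 hypothesis (Σ ratio = 16, N = 560):
  gray-bodied normal-winged: 560 × 9/16 = 315
  gray-bodied vestigial-winged: 560 × 3/16 = 105
  ebony-bodied normal-winged: 560 × 3/16 = 105
  ebony-bodied vestigial-winged: 560 × 1/16 = 35
χ² = Σ (O − E)² / E
  gray-bodied normal-winged: (318 − 315)² / 315 = 0.0286
  gray-bodied vestigial-winged: (103 − 105)² / 105 = 0.0381
  ebony-bodied normal-winged: (105 − 105)² / 105 = 0.0000
  ebony-bodied vestigial-winged: (34 − 35)² / 35 = 0.0286
χ² = 0.0286 + 0.0381 + 0.0000 + 0.0286 = 0.0953 ≈ 0.095
Degrees of freedom = 4 − 1 = 3; critical value at α = 0.05 is 7.815.
Since 0.095 < 7.815, we fail to reject the null hypothesis — the data are consistent with the 9:3:3:1 ratio.

0.095; consistent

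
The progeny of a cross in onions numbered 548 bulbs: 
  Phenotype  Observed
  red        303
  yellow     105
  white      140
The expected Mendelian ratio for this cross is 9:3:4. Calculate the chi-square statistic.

Expected counts for N = 548 under a 9:3:4 ratio (total parts = 16):
  red: 548 × 9/16 = 308.25
  yellow: 548 × 3/16 = 102.75
  white: 548 × 4/16 = 137
χ² = Σ (O − E)² / E
  red: (303 − 308.25)² / 308.25 = 0.0894
  yellow: (105 − 102.75)² / 102.75 = 0.0493
  white: (140 − 137)² / 137 = 0.0657
χ² = 0.0894 + 0.0493 + 0.0657 = 0.2044 ≈ 0.204

0.204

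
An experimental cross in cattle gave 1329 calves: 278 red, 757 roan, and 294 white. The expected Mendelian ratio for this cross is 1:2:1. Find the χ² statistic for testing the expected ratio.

26.138

Expected counts for N = 1329 under a 1:2:1 ratio (total parts = 4):
  red: 1329 × 1/4 = 332.25
  roan: 1329 × 2/4 = 664.5
  white: 1329 × 1/4 = 332.25
χ² = Σ (O − E)² / E
  red: (278 − 332.25)² / 332.25 = 8.8580
  roan: (757 − 664.5)² / 664.5 = 12.8762
  white: (294 − 332.25)² / 332.25 = 4.4035
χ² = 8.8580 + 12.8762 + 4.4035 = 26.1377 ≈ 26.138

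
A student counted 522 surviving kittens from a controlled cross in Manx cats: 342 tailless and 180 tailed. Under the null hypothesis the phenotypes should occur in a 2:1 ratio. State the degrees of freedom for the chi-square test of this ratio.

1

A goodness-of-fit test with 2 phenotype classes has df = 2 − 1 = 1.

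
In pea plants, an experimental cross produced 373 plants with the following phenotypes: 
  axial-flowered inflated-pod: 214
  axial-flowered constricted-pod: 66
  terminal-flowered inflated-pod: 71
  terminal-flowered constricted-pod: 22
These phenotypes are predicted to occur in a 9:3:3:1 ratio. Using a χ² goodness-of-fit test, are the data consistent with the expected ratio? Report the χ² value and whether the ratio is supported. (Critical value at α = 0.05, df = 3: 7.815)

0.395; consistent

Total ratio parts = 16. Expected numbers out of 373:
  axial-flowered inflated-pod: 373 × 9/16 = 209.8125
  axial-flowered constricted-pod: 373 × 3/16 = 69.9375
  terminal-flowered inflated-pod: 373 × 3/16 = 69.9375
  terminal-flowered constricted-pod: 373 × 1/16 = 23.3125
χ² = Σ (O − E)² / E
  axial-flowered inflated-pod: (214 − 209.8125)² / 209.8125 = 0.0836
  axial-flowered constricted-pod: (66 − 69.9375)² / 69.9375 = 0.2217
  terminal-flowered inflated-pod: (71 − 69.9375)² / 69.9375 = 0.0161
  terminal-flowered constricted-pod: (22 − 23.3125)² / 23.3125 = 0.0739
χ² = 0.0836 + 0.2217 + 0.0161 + 0.0739 = 0.3953 ≈ 0.395
Degrees of freedom = 4 − 1 = 3; critical value at α = 0.05 is 7.815.
Since 0.395 < 7.815, we fail to reject the null hypothesis — the data are consistent with the 9:3:3:1 ratio.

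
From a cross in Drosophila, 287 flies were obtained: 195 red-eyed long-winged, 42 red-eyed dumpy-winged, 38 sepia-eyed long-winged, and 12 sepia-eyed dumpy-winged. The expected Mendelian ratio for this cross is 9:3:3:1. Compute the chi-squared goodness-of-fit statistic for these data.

16.182

The 9:3:3:1 ratio has 16 parts, so with N = 287 the expected counts are:
  red-eyed long-winged: 287 × 9/16 = 161.4375
  red-eyed dumpy-winged: 287 × 3/16 = 53.8125
  sepia-eyed long-winged: 287 × 3/16 = 53.8125
  sepia-eyed dumpy-winged: 287 × 1/16 = 17.9375
χ² = Σ (O − E)² / E
  red-eyed long-winged: (195 − 161.4375)² / 161.4375 = 6.9776
  red-eyed dumpy-winged: (42 − 53.8125)² / 53.8125 = 2.5930
  sepia-eyed long-winged: (38 − 53.8125)² / 53.8125 = 4.6464
  sepia-eyed dumpy-winged: (12 − 17.9375)² / 17.9375 = 1.9654
χ² = 6.9776 + 2.5930 + 4.6464 + 1.9654 = 16.1824 ≈ 16.182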